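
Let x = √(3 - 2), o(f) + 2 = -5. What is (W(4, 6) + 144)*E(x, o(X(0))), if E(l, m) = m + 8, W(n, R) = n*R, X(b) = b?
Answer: 168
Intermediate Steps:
W(n, R) = R*n
o(f) = -7 (o(f) = -2 - 5 = -7)
x = 1 (x = √1 = 1)
E(l, m) = 8 + m
(W(4, 6) + 144)*E(x, o(X(0))) = (6*4 + 144)*(8 - 7) = (24 + 144)*1 = 168*1 = 168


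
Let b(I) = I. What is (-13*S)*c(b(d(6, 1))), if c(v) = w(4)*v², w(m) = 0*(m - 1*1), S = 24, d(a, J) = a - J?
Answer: 0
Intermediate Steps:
w(m) = 0 (w(m) = 0*(m - 1) = 0*(-1 + m) = 0)
c(v) = 0 (c(v) = 0*v² = 0)
(-13*S)*c(b(d(6, 1))) = -13*24*0 = -312*0 = 0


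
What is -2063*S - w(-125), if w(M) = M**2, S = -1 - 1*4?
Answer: -5310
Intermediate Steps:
S = -5 (S = -1 - 4 = -5)
-2063*S - w(-125) = -2063*(-5) - 1*(-125)**2 = 10315 - 1*15625 = 10315 - 15625 = -5310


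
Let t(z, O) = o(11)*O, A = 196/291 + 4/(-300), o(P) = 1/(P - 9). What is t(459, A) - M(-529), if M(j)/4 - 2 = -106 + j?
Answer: 12281801/4850 ≈ 2532.3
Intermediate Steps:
o(P) = 1/(-9 + P)
M(j) = -416 + 4*j (M(j) = 8 + 4*(-106 + j) = 8 + (-424 + 4*j) = -416 + 4*j)
A = 1601/2425 (A = 196*(1/291) + 4*(-1/300) = 196/291 - 1/75 = 1601/2425 ≈ 0.66021)
t(z, O) = O/2 (t(z, O) = O/(-9 + 11) = O/2)
t(459, A) - M(-529) = (½)*(1601/2425) - (-416 + 4*(-529)) = 1601/4850 - (-416 - 2116) = 1601/4850 - 1*(-2532) = 1601/4850 + 2532 = 12281801/4850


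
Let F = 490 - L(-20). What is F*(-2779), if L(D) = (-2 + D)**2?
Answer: -16674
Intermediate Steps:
F = 6 (F = 490 - (-2 - 20)**2 = 490 - 1*(-22)**2 = 490 - 1*484 = 490 - 484 = 6)
F*(-2779) = 6*(-2779) = -16674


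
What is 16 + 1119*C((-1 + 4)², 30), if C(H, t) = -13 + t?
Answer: 19039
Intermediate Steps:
16 + 1119*C((-1 + 4)², 30) = 16 + 1119*(-13 + 30) = 16 + 1119*17 = 16 + 19023 = 19039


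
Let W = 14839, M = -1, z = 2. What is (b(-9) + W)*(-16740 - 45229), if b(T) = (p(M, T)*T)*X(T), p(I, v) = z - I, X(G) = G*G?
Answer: -784031788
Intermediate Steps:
X(G) = G²
p(I, v) = 2 - I
b(T) = 3*T³ (b(T) = ((2 - 1*(-1))*T)*T² = ((2 + 1)*T)*T² = (3*T)*T² = 3*T³)
(b(-9) + W)*(-16740 - 45229) = (3*(-9)³ + 14839)*(-16740 - 45229) = (3*(-729) + 14839)*(-61969) = (-2187 + 14839)*(-61969) = 12652*(-61969) = -784031788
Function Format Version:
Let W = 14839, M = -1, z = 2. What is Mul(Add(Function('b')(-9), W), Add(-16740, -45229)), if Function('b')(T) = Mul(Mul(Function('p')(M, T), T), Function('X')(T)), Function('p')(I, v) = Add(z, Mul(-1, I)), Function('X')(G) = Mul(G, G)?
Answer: -784031788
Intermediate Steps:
Function('X')(G) = Pow(G, 2)
Function('p')(I, v) = Add(2, Mul(-1, I))
Function('b')(T) = Mul(3, Pow(T, 3)) (Function('b')(T) = Mul(Mul(Add(2, Mul(-1, -1)), T), Pow(T, 2)) = Mul(Mul(Add(2, 1), T), Pow(T, 2)) = Mul(Mul(3, T), Pow(T, 2)) = Mul(3, Pow(T, 3)))
Mul(Add(Function('b')(-9), W), Add(-16740, -45229)) = Mul(Add(Mul(3, Pow(-9, 3)), 14839), Add(-16740, -45229)) = Mul(Add(Mul(3, -729), 14839), -61969) = Mul(Add(-2187, 14839), -61969) = Mul(12652, -61969) = -784031788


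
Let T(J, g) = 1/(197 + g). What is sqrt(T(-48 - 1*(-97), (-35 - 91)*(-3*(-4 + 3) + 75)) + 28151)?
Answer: 22*sqrt(5394997270)/9631 ≈ 167.78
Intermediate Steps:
sqrt(T(-48 - 1*(-97), (-35 - 91)*(-3*(-4 + 3) + 75)) + 28151) = sqrt(1/(197 + (-35 - 91)*(-3*(-4 + 3) + 75)) + 28151) = sqrt(1/(197 - 126*(-3*(-1) + 75)) + 28151) = sqrt(1/(197 - 126*(3 + 75)) + 28151) = sqrt(1/(197 - 126*78) + 28151) = sqrt(1/(197 - 9828) + 28151) = sqrt(1/(-9631) + 28151) = sqrt(-1/9631 + 28151) = sqrt(271122280/9631) = 22*sqrt(5394997270)/9631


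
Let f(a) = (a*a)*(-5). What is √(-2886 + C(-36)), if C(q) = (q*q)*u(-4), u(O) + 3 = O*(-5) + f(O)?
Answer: I*√84534 ≈ 290.75*I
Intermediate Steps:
f(a) = -5*a² (f(a) = a²*(-5) = -5*a²)
u(O) = -3 - 5*O - 5*O² (u(O) = -3 + (O*(-5) - 5*O²) = -3 + (-5*O - 5*O²) = -3 - 5*O - 5*O²)
C(q) = -63*q² (C(q) = (q*q)*(-3 - 5*(-4) - 5*(-4)²) = q²*(-3 + 20 - 5*16) = q²*(-3 + 20 - 80) = q²*(-63) = -63*q²)
√(-2886 + C(-36)) = √(-2886 - 63*(-36)²) = √(-2886 - 63*1296) = √(-2886 - 81648) = √(-84534) = I*√84534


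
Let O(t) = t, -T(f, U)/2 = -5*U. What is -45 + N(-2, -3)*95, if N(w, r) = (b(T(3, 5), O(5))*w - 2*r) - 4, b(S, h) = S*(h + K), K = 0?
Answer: -47355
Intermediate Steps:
T(f, U) = 10*U (T(f, U) = -(-10)*U = 10*U)
b(S, h) = S*h (b(S, h) = S*(h + 0) = S*h)
N(w, r) = -4 - 2*r + 250*w (N(w, r) = (((10*5)*5)*w - 2*r) - 4 = ((50*5)*w - 2*r) - 4 = (250*w - 2*r) - 4 = (-2*r + 250*w) - 4 = -4 - 2*r + 250*w)
-45 + N(-2, -3)*95 = -45 + (-4 - 2*(-3) + 250*(-2))*95 = -45 + (-4 + 6 - 500)*95 = -45 - 498*95 = -45 - 47310 = -47355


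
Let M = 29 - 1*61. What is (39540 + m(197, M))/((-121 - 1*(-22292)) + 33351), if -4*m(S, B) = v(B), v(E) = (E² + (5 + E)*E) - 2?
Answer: 78137/111044 ≈ 0.70366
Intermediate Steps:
M = -32 (M = 29 - 61 = -32)
v(E) = -2 + E² + E*(5 + E) (v(E) = (E² + E*(5 + E)) - 2 = -2 + E² + E*(5 + E))
m(S, B) = ½ - 5*B/4 - B²/2 (m(S, B) = -(-2 + 2*B² + 5*B)/4 = ½ - 5*B/4 - B²/2)
(39540 + m(197, M))/((-121 - 1*(-22292)) + 33351) = (39540 + (½ - 5/4*(-32) - ½*(-32)²))/((-121 - 1*(-22292)) + 33351) = (39540 + (½ + 40 - ½*1024))/((-121 + 22292) + 33351) = (39540 + (½ + 40 - 512))/(22171 + 33351) = (39540 - 943/2)/55522 = (78137/2)*(1/55522) = 78137/111044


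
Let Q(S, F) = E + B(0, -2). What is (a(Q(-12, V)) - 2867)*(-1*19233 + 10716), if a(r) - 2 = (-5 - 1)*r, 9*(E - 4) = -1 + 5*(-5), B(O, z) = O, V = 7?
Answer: 24457985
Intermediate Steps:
E = 10/9 (E = 4 + (-1 + 5*(-5))/9 = 4 + (-1 - 25)/9 = 4 + (⅑)*(-26) = 4 - 26/9 = 10/9 ≈ 1.1111)
Q(S, F) = 10/9 (Q(S, F) = 10/9 + 0 = 10/9)
a(r) = 2 - 6*r (a(r) = 2 + (-5 - 1)*r = 2 - 6*r)
(a(Q(-12, V)) - 2867)*(-1*19233 + 10716) = ((2 - 6*10/9) - 2867)*(-1*19233 + 10716) = ((2 - 20/3) - 2867)*(-19233 + 10716) = (-14/3 - 2867)*(-8517) = -8615/3*(-8517) = 24457985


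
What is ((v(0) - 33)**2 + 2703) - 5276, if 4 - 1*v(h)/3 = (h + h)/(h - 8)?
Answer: -2132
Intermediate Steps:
v(h) = 12 - 6*h/(-8 + h) (v(h) = 12 - 3*(h + h)/(h - 8) = 12 - 3*2*h/(-8 + h) = 12 - 6*h/(-8 + h))
((v(0) - 33)**2 + 2703) - 5276 = ((6*(-16 + 0)/(-8 + 0) - 33)**2 + 2703) - 5276 = ((6*(-16)/(-8) - 33)**2 + 2703) - 5276 = ((6*(-1/8)*(-16) - 33)**2 + 2703) - 5276 = ((12 - 33)**2 + 2703) - 5276 = ((-21)**2 + 2703) - 5276 = (441 + 2703) - 5276 = 3144 - 5276 = -2132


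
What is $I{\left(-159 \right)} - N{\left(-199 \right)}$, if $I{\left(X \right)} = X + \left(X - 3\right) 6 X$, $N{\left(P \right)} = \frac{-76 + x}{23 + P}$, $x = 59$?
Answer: $\frac{27172447}{176} \approx 1.5439 \cdot 10^{5}$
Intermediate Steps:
$N{\left(P \right)} = - \frac{17}{23 + P}$ ($N{\left(P \right)} = \frac{-76 + 59}{23 + P} = - \frac{17}{23 + P}$)
$I{\left(X \right)} = X + X \left(-18 + 6 X\right)$ ($I{\left(X \right)} = X + \left(-3 + X\right) 6 X = X + \left(-18 + 6 X\right) X = X + X \left(-18 + 6 X\right)$)
$I{\left(-159 \right)} - N{\left(-199 \right)} = - 159 \left(-17 + 6 \left(-159\right)\right) - - \frac{17}{23 - 199} = - 159 \left(-17 - 954\right) - - \frac{17}{-176} = \left(-159\right) \left(-971\right) - \left(-17\right) \left(- \frac{1}{176}\right) = 154389 - \frac{17}{176} = \frac{27172447}{176}$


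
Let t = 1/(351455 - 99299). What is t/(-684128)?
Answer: -1/172506979968 ≈ -5.7969e-12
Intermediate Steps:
t = 1/252156 ≈ 3.9658e-6
t/(-684128) = (1/252156)/(-684128) = (1/252156)*(-1/684128) = -1/172506979968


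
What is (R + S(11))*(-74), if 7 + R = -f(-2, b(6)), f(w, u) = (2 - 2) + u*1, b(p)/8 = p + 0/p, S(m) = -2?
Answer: 4218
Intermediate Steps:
b(p) = 8*p (b(p) = 8*(p + 0/p) = 8*(p + 0) = 8*p)
f(w, u) = u (f(w, u) = 0 + u = u)
R = -55 (R = -7 - 8*6 = -7 - 1*48 = -7 - 48 = -55)
(R + S(11))*(-74) = (-55 - 2)*(-74) = -57*(-74) = 4218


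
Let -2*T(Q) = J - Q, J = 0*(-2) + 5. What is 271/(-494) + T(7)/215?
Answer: -57771/106210 ≈ -0.54393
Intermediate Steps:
J = 5 (J = 0 + 5 = 5)
T(Q) = -5/2 + Q/2 (T(Q) = -(5 - Q)/2 = -5/2 + Q/2)
271/(-494) + T(7)/215 = 271/(-494) + (-5/2 + (1/2)*7)/215 = 271*(-1/494) + (-5/2 + 7/2)*(1/215) = -271/494 + 1*(1/215) = -271/494 + 1/215 = -57771/106210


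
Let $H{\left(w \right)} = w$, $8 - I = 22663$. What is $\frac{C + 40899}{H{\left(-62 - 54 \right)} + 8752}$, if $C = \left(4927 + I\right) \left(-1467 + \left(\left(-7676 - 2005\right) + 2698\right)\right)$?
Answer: $\frac{149842499}{8636} \approx 17351.0$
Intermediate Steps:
$I = -22655$ ($I = 8 - 22663 = -22655$)
$C = 149801600$ ($C = \left(4927 - 22655\right) \left(-1467 + \left(\left(-7676 - 2005\right) + 2698\right)\right) = - 17728 \left(-1467 + \left(-9681 + 2698\right)\right) = - 17728 \left(-1467 - 6983\right) = \left(-17728\right) \left(-8450\right) = 149801600$)
$\frac{C + 40899}{H{\left(-62 - 54 \right)} + 8752} = \frac{149801600 + 40899}{\left(-62 - 54\right) + 8752} = \frac{149842499}{-116 + 8752} = \frac{149842499}{8636}$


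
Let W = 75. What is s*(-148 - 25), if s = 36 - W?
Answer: 6747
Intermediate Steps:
s = -39 (s = 36 - 1*75 = 36 - 75 = -39)
s*(-148 - 25) = -39*(-148 - 25) = -39*(-173) = 6747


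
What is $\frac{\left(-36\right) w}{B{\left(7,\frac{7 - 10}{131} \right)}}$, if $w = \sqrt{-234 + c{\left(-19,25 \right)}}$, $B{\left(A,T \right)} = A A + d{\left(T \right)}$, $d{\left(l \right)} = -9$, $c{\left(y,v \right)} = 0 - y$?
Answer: $- \frac{9 i \sqrt{215}}{10} \approx - 13.197 i$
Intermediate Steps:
$c{\left(y,v \right)} = - y$
$B{\left(A,T \right)} = -9 + A^{2}$ ($B{\left(A,T \right)} = A A - 9 = A^{2} - 9 = -9 + A^{2}$)
$w = i \sqrt{215}$ ($w = \sqrt{-234 - -19} = \sqrt{-234 + 19} = \sqrt{-215} = i \sqrt{215} \approx 14.663 i$)
$\frac{\left(-36\right) w}{B{\left(7,\frac{7 - 10}{131} \right)}} = \frac{\left(-36\right) i \sqrt{215}}{-9 + 7^{2}} = \frac{\left(-36\right) i \sqrt{215}}{-9 + 49} = \frac{\left(-36\right) i \sqrt{215}}{40} = - 36 i \sqrt{215} \cdot \frac{1}{40} = - \frac{9 i \sqrt{215}}{10}$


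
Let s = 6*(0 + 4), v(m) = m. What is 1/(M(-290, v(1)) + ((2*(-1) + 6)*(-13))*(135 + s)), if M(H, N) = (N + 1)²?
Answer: -1/8264 ≈ -0.00012101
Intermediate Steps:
M(H, N) = (1 + N)²
s = 24 (s = 6*4 = 24)
1/(M(-290, v(1)) + ((2*(-1) + 6)*(-13))*(135 + s)) = 1/((1 + 1)² + ((2*(-1) + 6)*(-13))*(135 + 24)) = 1/(2² + ((-2 + 6)*(-13))*159) = 1/(4 + (4*(-13))*159) = 1/(4 - 52*159) = 1/(4 - 8268) = 1/(-8264) = -1/8264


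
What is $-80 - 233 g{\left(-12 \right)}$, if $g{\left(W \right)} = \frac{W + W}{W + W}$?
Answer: $-313$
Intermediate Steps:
$g{\left(W \right)} = 1$ ($g{\left(W \right)} = \frac{2 W}{2 W} = 2 W \frac{1}{2 W} = 1$)
$-80 - 233 g{\left(-12 \right)} = -80 - 233 = -313$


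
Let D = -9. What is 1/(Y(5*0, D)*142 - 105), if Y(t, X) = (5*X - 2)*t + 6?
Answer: 1/747 ≈ 0.0013387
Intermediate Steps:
Y(t, X) = 6 + t*(-2 + 5*X) (Y(t, X) = (-2 + 5*X)*t + 6 = t*(-2 + 5*X) + 6 = 6 + t*(-2 + 5*X))
1/(Y(5*0, D)*142 - 105) = 1/((6 - 10*0 + 5*(-9)*(5*0))*142 - 105) = 1/((6 - 2*0 + 5*(-9)*0)*142 - 105) = 1/((6 + 0 + 0)*142 - 105) = 1/(6*142 - 105) = 1/(852 - 105) = 1/747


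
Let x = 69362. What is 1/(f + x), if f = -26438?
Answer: 1/42924 ≈ 2.3297e-5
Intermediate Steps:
1/(f + x) = 1/(-26438 + 69362) = 1/42924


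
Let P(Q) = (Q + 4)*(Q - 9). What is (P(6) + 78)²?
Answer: 2304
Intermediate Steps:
P(Q) = (-9 + Q)*(4 + Q) (P(Q) = (4 + Q)*(-9 + Q) = (-9 + Q)*(4 + Q))
(P(6) + 78)² = ((-36 + 6² - 5*6) + 78)² = ((-36 + 36 - 30) + 78)² = (-30 + 78)² = 48² = 2304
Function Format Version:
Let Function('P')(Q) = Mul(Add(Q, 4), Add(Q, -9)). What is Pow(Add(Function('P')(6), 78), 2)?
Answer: 2304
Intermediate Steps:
Function('P')(Q) = Mul(Add(-9, Q), Add(4, Q)) (Function('P')(Q) = Mul(Add(4, Q), Add(-9, Q)) = Mul(Add(-9, Q), Add(4, Q)))
Pow(Add(Function('P')(6), 78), 2) = Pow(Add(Add(-36, Pow(6, 2), Mul(-5, 6)), 78), 2) = Pow(Add(Add(-36, 36, -30), 78), 2) = Pow(Add(-30, 78), 2) = Pow(48, 2) = 2304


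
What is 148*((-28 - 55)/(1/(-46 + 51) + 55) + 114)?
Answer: 1148813/69 ≈ 16649.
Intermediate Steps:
148*((-28 - 55)/(1/(-46 + 51) + 55) + 114) = 148*(-83/(1/5 + 55) + 114) = 148*(-83/(⅕ + 55) + 114) = 148*(-83/276/5 + 114) = 148*(-83*5/276 + 114) = 148*(-415/276 + 114) = 148*(31049/276) = 1148813/69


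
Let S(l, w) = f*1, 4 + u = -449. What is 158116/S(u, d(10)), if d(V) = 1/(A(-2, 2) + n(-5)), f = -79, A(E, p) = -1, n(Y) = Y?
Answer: -158116/79 ≈ -2001.5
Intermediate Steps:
u = -453 (u = -4 - 449 = -453)
d(V) = -⅙ (d(V) = 1/(-1 - 5) = 1/(-6) = -⅙)
S(l, w) = -79 (S(l, w) = -79*1 = -79)
158116/S(u, d(10)) = 158116/(-79) = 158116*(-1/79) = -158116/79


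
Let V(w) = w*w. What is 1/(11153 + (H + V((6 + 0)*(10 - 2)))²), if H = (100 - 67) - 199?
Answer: 1/4582197 ≈ 2.1824e-7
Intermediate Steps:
V(w) = w²
H = -166 (H = 33 - 199 = -166)
1/(11153 + (H + V((6 + 0)*(10 - 2)))²) = 1/(11153 + (-166 + ((6 + 0)*(10 - 2))²)²) = 1/(11153 + (-166 + (6*8)²)²) = 1/(11153 + (-166 + 48²)²) = 1/(11153 + (-166 + 2304)²) = 1/(11153 + 2138²) = 1/(11153 + 4571044) = 1/4582197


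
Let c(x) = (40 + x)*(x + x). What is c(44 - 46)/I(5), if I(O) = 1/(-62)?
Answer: 9424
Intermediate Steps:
c(x) = 2*x*(40 + x) (c(x) = (40 + x)*(2*x) = 2*x*(40 + x))
I(O) = -1/62
c(44 - 46)/I(5) = (2*(44 - 46)*(40 + (44 - 46)))/(-1/62) = (2*(-2)*(40 - 2))*(-62) = (2*(-2)*38)*(-62) = -152*(-62) = 9424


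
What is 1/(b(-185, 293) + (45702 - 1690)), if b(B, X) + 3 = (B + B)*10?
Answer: 1/40309 ≈ 2.4808e-5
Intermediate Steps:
b(B, X) = -3 + 20*B (b(B, X) = -3 + (B + B)*10 = -3 + (2*B)*10 = -3 + 20*B)
1/(b(-185, 293) + (45702 - 1690)) = 1/((-3 + 20*(-185)) + (45702 - 1690)) = 1/((-3 - 3700) + 44012) = 1/(-3703 + 44012) = 1/40309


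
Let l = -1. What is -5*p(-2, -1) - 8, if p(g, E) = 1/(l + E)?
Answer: -11/2 ≈ -5.5000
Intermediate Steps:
p(g, E) = 1/(-1 + E)
-5*p(-2, -1) - 8 = -5/(-1 - 1) - 8 = -5/(-2) - 8 = -5*(-½) - 8 = 5/2 - 8 = -11/2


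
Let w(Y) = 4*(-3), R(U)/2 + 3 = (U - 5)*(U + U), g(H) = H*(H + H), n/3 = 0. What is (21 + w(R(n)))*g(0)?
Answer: 0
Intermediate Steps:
n = 0 (n = 3*0 = 0)
g(H) = 2*H² (g(H) = H*(2*H) = 2*H²)
R(U) = -6 + 4*U*(-5 + U) (R(U) = -6 + 2*((U - 5)*(U + U)) = -6 + 2*((-5 + U)*(2*U)) = -6 + 2*(2*U*(-5 + U)) = -6 + 4*U*(-5 + U))
w(Y) = -12
(21 + w(R(n)))*g(0) = (21 - 12)*(2*0²) = 9*(2*0) = 9*0 = 0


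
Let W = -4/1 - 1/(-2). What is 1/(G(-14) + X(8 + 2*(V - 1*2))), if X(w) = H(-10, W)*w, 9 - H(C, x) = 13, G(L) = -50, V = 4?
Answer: -1/98 ≈ -0.010204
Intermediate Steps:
W = -7/2 (W = -4*1 - 1*(-½) = -4 + ½ = -7/2 ≈ -3.5000)
H(C, x) = -4 (H(C, x) = 9 - 1*13 = 9 - 13 = -4)
X(w) = -4*w
1/(G(-14) + X(8 + 2*(V - 1*2))) = 1/(-50 - 4*(8 + 2*(4 - 1*2))) = 1/(-50 - 4*(8 + 2*(4 - 2))) = 1/(-50 - 4*(8 + 2*2)) = 1/(-50 - 4*(8 + 4)) = 1/(-50 - 4*12) = 1/(-50 - 48) = 1/(-98) = -1/98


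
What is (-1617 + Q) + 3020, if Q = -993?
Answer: 410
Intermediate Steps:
(-1617 + Q) + 3020 = (-1617 - 993) + 3020 = -2610 + 3020 = 410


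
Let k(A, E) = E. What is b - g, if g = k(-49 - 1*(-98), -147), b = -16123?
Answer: -15976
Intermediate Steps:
g = -147
b - g = -16123 - 1*(-147) = -16123 + 147 = -15976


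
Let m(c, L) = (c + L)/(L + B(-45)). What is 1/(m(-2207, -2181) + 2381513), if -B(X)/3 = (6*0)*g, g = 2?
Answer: 2181/5194084241 ≈ 4.1990e-7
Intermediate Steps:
B(X) = 0 (B(X) = -3*6*0*2 = -0*2 = -3*0 = 0)
m(c, L) = (L + c)/L (m(c, L) = (c + L)/(L + 0) = (L + c)/L)
1/(m(-2207, -2181) + 2381513) = 1/((-2181 - 2207)/(-2181) + 2381513) = 1/(-1/2181*(-4388) + 2381513) = 1/(4388/2181 + 2381513) = 1/(5194084241/2181) = 2181/5194084241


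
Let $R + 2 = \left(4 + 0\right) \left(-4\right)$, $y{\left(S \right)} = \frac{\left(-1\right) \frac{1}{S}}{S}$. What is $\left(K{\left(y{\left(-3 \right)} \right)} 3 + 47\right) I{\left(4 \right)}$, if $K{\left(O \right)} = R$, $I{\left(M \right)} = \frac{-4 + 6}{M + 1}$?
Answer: $- \frac{14}{5} \approx -2.8$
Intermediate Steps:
$y{\left(S \right)} = - \frac{1}{S^{2}}$
$I{\left(M \right)} = \frac{2}{1 + M}$
$R = -18$ ($R = -2 + \left(4 + 0\right) \left(-4\right) = -2 + 4 \left(-4\right) = -2 - 16 = -18$)
$K{\left(O \right)} = -18$
$\left(K{\left(y{\left(-3 \right)} \right)} 3 + 47\right) I{\left(4 \right)} = \left(\left(-18\right) 3 + 47\right) \frac{2}{1 + 4} = \left(-54 + 47\right) \frac{2}{5} = - 7 \cdot 2 \cdot \frac{1}{5} = \left(-7\right) \frac{2}{5} = - \frac{14}{5}$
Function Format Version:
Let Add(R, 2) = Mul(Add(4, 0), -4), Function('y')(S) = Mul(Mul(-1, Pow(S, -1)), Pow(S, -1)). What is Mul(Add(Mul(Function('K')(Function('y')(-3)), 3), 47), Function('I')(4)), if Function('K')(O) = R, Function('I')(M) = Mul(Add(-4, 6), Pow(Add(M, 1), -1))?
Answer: Rational(-14, 5) ≈ -2.8000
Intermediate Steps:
Function('y')(S) = Mul(-1, Pow(S, -2))
Function('I')(M) = Mul(2, Pow(Add(1, M), -1))
R = -18 (R = Add(-2, Mul(Add(4, 0), -4)) = Add(-2, Mul(4, -4)) = Add(-2, -16) = -18)
Function('K')(O) = -18
Mul(Add(Mul(Function('K')(Function('y')(-3)), 3), 47), Function('I')(4)) = Mul(Add(Mul(-18, 3), 47), Mul(2, Pow(Add(1, 4), -1))) = Mul(Add(-54, 47), Mul(2, Pow(5, -1))) = Mul(-7, Mul(2, Rational(1, 5))) = Mul(-7, Rational(2, 5)) = Rational(-14, 5)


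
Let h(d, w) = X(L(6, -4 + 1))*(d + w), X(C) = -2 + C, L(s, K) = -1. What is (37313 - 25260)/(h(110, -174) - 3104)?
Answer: -12053/2912 ≈ -4.1391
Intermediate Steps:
h(d, w) = -3*d - 3*w (h(d, w) = (-2 - 1)*(d + w) = -3*(d + w) = -3*d - 3*w)
(37313 - 25260)/(h(110, -174) - 3104) = (37313 - 25260)/((-3*110 - 3*(-174)) - 3104) = 12053/((-330 + 522) - 3104) = 12053/(192 - 3104) = 12053/(-2912) = 12053*(-1/2912) = -12053/2912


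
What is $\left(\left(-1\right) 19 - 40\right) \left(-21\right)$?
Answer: $1239$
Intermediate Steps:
$\left(\left(-1\right) 19 - 40\right) \left(-21\right) = \left(-19 - 40\right) \left(-21\right) = \left(-59\right) \left(-21\right) = 1239$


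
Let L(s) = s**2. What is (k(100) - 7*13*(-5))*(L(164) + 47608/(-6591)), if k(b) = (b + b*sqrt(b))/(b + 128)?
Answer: 4645039152880/375687 ≈ 1.2364e+7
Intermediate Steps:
k(b) = (b + b**(3/2))/(128 + b)
(k(100) - 7*13*(-5))*(L(164) + 47608/(-6591)) = ((100 + 100**(3/2))/(128 + 100) - 7*13*(-5))*(164**2 + 47608/(-6591)) = ((100 + 1000)/228 - 91*(-5))*(26896 + 47608*(-1/6591)) = ((1/228)*1100 + 455)*(26896 - 47608/6591) = (275/57 + 455)*(177223928/6591) = (26210/57)*(177223928/6591) = 4645039152880/375687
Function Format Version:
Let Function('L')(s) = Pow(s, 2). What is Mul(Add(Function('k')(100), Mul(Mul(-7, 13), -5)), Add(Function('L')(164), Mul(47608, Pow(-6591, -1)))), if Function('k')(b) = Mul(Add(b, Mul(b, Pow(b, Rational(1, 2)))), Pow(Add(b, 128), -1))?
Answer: Rational(4645039152880, 375687) ≈ 1.2364e+7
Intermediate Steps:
Function('k')(b) = Mul(Pow(Add(128, b), -1), Add(b, Pow(b, Rational(3, 2)))) (Function('k')(b) = Mul(Add(b, Pow(b, Rational(3, 2))), Pow(Add(128, b), -1)) = Mul(Pow(Add(128, b), -1), Add(b, Pow(b, Rational(3, 2)))))
Mul(Add(Function('k')(100), Mul(Mul(-7, 13), -5)), Add(Function('L')(164), Mul(47608, Pow(-6591, -1)))) = Mul(Add(Mul(Pow(Add(128, 100), -1), Add(100, Pow(100, Rational(3, 2)))), Mul(Mul(-7, 13), -5)), Add(Pow(164, 2), Mul(47608, Pow(-6591, -1)))) = Mul(Add(Mul(Pow(228, -1), Add(100, 1000)), Mul(-91, -5)), Add(26896, Mul(47608, Rational(-1, 6591)))) = Mul(Add(Mul(Rational(1, 228), 1100), 455), Add(26896, Rational(-47608, 6591))) = Mul(Add(Rational(275, 57), 455), Rational(177223928, 6591)) = Mul(Rational(26210, 57), Rational(177223928, 6591)) = Rational(4645039152880, 375687)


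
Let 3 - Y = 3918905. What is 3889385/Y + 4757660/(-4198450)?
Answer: -3497419174257/1645331410190 ≈ -2.1257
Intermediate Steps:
Y = -3918902 (Y = 3 - 1*3918905 = 3 - 3918905 = -3918902)
3889385/Y + 4757660/(-4198450) = 3889385/(-3918902) + 4757660/(-4198450) = 3889385*(-1/3918902) + 4757660*(-1/4198450) = -3889385/3918902 - 475766/419845 = -3497419174257/1645331410190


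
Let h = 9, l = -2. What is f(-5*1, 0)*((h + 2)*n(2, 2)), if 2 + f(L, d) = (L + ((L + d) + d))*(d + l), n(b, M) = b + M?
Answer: 792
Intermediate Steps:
n(b, M) = M + b
f(L, d) = -2 + (-2 + d)*(2*L + 2*d) (f(L, d) = -2 + (L + ((L + d) + d))*(d - 2) = -2 + (L + (L + 2*d))*(-2 + d) = -2 + (2*L + 2*d)*(-2 + d) = -2 + (-2 + d)*(2*L + 2*d))
f(-5*1, 0)*((h + 2)*n(2, 2)) = (-2 - (-20) - 4*0 + 2*0² + 2*(-5*1)*0)*((9 + 2)*(2 + 2)) = (-2 - 4*(-5) + 0 + 2*0 + 2*(-5)*0)*(11*4) = (-2 + 20 + 0 + 0 + 0)*44 = 18*44 = 792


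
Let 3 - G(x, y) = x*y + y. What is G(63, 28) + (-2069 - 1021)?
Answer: -4879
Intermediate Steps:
G(x, y) = 3 - y - x*y (G(x, y) = 3 - (x*y + y) = 3 - (y + x*y) = 3 + (-y - x*y) = 3 - y - x*y)
G(63, 28) + (-2069 - 1021) = (3 - 1*28 - 1*63*28) + (-2069 - 1021) = (3 - 28 - 1764) - 3090 = -1789 - 3090 = -4879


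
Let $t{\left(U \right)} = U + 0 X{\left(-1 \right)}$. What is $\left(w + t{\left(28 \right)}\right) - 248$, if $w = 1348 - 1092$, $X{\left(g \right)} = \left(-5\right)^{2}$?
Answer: $36$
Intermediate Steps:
$X{\left(g \right)} = 25$
$t{\left(U \right)} = U$ ($t{\left(U \right)} = U + 0 \cdot 25 = U + 0 = U$)
$w = 256$ ($w = 1348 - 1092 = 256$)
$\left(w + t{\left(28 \right)}\right) - 248 = \left(256 + 28\right) - 248 = 284 - 248 = 36$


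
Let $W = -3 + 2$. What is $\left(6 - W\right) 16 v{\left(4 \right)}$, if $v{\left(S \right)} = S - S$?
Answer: $0$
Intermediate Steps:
$W = -1$
$v{\left(S \right)} = 0$
$\left(6 - W\right) 16 v{\left(4 \right)} = \left(6 - -1\right) 16 \cdot 0 = \left(6 + 1\right) 16 \cdot 0 = 7 \cdot 16 \cdot 0 = 112 \cdot 0 = 0$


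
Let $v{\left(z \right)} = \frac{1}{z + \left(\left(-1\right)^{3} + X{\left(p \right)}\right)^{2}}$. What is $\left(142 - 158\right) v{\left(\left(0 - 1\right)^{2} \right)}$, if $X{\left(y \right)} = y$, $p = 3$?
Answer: $- \frac{16}{5} \approx -3.2$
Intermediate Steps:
$v{\left(z \right)} = \frac{1}{4 + z}$ ($v{\left(z \right)} = \frac{1}{z + \left(\left(-1\right)^{3} + 3\right)^{2}} = \frac{1}{z + \left(-1 + 3\right)^{2}} = \frac{1}{z + 2^{2}} = \frac{1}{z + 4} = \frac{1}{4 + z}$)
$\left(142 - 158\right) v{\left(\left(0 - 1\right)^{2} \right)} = \frac{142 - 158}{4 + \left(0 - 1\right)^{2}} = - \frac{16}{4 + \left(-1\right)^{2}} = - \frac{16}{4 + 1} = - \frac{16}{5}$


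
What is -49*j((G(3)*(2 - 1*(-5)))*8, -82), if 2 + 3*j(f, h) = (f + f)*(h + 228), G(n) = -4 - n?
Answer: 5608834/3 ≈ 1.8696e+6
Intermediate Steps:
j(f, h) = -⅔ + 2*f*(228 + h)/3 (j(f, h) = -⅔ + ((f + f)*(h + 228))/3 = -⅔ + ((2*f)*(228 + h))/3 = -⅔ + (2*f*(228 + h))/3 = -⅔ + 2*f*(228 + h)/3)
-49*j((G(3)*(2 - 1*(-5)))*8, -82) = -49*(-⅔ + 152*(((-4 - 1*3)*(2 - 1*(-5)))*8) + (⅔)*(((-4 - 1*3)*(2 - 1*(-5)))*8)*(-82)) = -49*(-⅔ + 152*(((-4 - 3)*(2 + 5))*8) + (⅔)*(((-4 - 3)*(2 + 5))*8)*(-82)) = -49*(-⅔ + 152*(-7*7*8) + (⅔)*(-7*7*8)*(-82)) = -49*(-⅔ + 152*(-49*8) + (⅔)*(-49*8)*(-82)) = -49*(-⅔ + 152*(-392) + (⅔)*(-392)*(-82)) = -49*(-⅔ - 59584 + 64288/3) = -49*(-114466/3) = 5608834/3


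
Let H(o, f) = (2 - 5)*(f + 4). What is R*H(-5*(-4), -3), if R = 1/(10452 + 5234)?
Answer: -3/15686 ≈ -0.00019125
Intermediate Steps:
H(o, f) = -12 - 3*f (H(o, f) = -3*(4 + f) = -12 - 3*f)
R = 1/15686 ≈ 6.3751e-5
R*H(-5*(-4), -3) = (-12 - 3*(-3))/15686 = (-12 + 9)/15686 = (1/15686)*(-3) = -3/15686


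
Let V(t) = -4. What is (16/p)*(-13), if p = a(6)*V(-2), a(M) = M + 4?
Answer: 26/5 ≈ 5.2000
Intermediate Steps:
a(M) = 4 + M
p = -40 (p = (4 + 6)*(-4) = 10*(-4) = -40)
(16/p)*(-13) = (16/(-40))*(-13) = -1/40*16*(-13) = -2/5*(-13) = 26/5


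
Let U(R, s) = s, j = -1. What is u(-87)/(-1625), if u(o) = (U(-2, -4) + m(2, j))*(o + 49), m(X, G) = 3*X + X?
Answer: 152/1625 ≈ 0.093538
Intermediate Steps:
m(X, G) = 4*X
u(o) = 196 + 4*o (u(o) = (-4 + 4*2)*(o + 49) = (-4 + 8)*(49 + o) = 4*(49 + o) = 196 + 4*o)
u(-87)/(-1625) = (196 + 4*(-87))/(-1625) = (196 - 348)*(-1/1625) = -152*(-1/1625) = 152/1625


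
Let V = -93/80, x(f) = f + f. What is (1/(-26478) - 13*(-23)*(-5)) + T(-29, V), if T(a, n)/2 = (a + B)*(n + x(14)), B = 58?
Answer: 32607637/529560 ≈ 61.575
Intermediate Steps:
x(f) = 2*f
V = -93/80 (V = -93*1/80 = -93/80 ≈ -1.1625)
T(a, n) = 2*(28 + n)*(58 + a) (T(a, n) = 2*((a + 58)*(n + 2*14)) = 2*((58 + a)*(n + 28)) = 2*((58 + a)*(28 + n)) = 2*((28 + n)*(58 + a)) = 2*(28 + n)*(58 + a))
(1/(-26478) - 13*(-23)*(-5)) + T(-29, V) = (1/(-26478) - 13*(-23)*(-5)) + (3248 + 56*(-29) + 116*(-93/80) + 2*(-29)*(-93/80)) = (-1/26478 + 299*(-5)) + (3248 - 1624 - 2697/20 + 2697/40) = (-1/26478 - 1495) + 62263/40 = -39584611/26478 + 62263/40 = 32607637/529560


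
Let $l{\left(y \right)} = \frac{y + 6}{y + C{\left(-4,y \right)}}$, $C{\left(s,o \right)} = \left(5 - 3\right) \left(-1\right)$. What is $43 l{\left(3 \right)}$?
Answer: $387$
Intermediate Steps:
$C{\left(s,o \right)} = -2$ ($C{\left(s,o \right)} = 2 \left(-1\right) = -2$)
$l{\left(y \right)} = \frac{6 + y}{-2 + y}$ ($l{\left(y \right)} = \frac{y + 6}{y - 2} = \frac{6 + y}{-2 + y}$)
$43 l{\left(3 \right)} = 43 \frac{6 + 3}{-2 + 3} = 43 \cdot 1^{-1} \cdot 9 = 43 \cdot 1 \cdot 9 = 43 \cdot 9 = 387$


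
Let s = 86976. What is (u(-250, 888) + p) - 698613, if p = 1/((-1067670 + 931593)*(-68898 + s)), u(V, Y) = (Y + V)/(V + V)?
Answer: -107411945196980416/153750000375 ≈ -6.9861e+5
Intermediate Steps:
u(V, Y) = (V + Y)/(2*V) (u(V, Y) = (V + Y)/((2*V)) = (V + Y)*(1/(2*V)) = (V + Y)/(2*V))
p = -1/2460000006 (p = 1/((-1067670 + 931593)*(-68898 + 86976)) = 1/(-136077*18078) = 1/(-2460000006) = -1/2460000006 ≈ -4.0650e-10)
(u(-250, 888) + p) - 698613 = ((1/2)*(-250 + 888)/(-250) - 1/2460000006) - 698613 = ((1/2)*(-1/250)*638 - 1/2460000006) - 698613 = (-319/250 - 1/2460000006) - 698613 = -196185000541/153750000375 - 698613 = -107411945196980416/153750000375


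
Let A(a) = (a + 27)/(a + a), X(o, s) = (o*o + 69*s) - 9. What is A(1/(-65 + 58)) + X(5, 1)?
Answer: -9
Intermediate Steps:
X(o, s) = -9 + o**2 + 69*s (X(o, s) = (o**2 + 69*s) - 9 = -9 + o**2 + 69*s)
A(a) = (27 + a)/(2*a) (A(a) = (27 + a)/((2*a)) = (27 + a)*(1/(2*a)) = (27 + a)/(2*a))
A(1/(-65 + 58)) + X(5, 1) = (27 + 1/(-65 + 58))/(2*(1/(-65 + 58))) + (-9 + 5**2 + 69*1) = (27 + 1/(-7))/(2*(1/(-7))) + (-9 + 25 + 69) = (27 - 1/7)/(2*(-1/7)) + 85 = (1/2)*(-7)*(188/7) + 85 = -94 + 85 = -9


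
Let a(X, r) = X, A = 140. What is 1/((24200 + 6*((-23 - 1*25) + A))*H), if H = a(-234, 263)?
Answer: -1/5791968 ≈ -1.7265e-7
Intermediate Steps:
H = -234
1/((24200 + 6*((-23 - 1*25) + A))*H) = 1/((24200 + 6*((-23 - 1*25) + 140))*(-234)) = -1/234/(24200 + 6*((-23 - 25) + 140)) = -1/234/(24200 + 6*(-48 + 140)) = -1/234/(24200 + 6*92) = -1/234/(24200 + 552) = -1/234/24752 = (1/24752)*(-1/234) = -1/5791968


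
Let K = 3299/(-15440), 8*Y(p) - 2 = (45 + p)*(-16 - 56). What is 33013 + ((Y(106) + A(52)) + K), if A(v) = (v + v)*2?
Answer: 491949841/15440 ≈ 31862.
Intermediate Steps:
Y(p) = -1619/4 - 9*p (Y(p) = ¼ + ((45 + p)*(-16 - 56))/8 = ¼ + ((45 + p)*(-72))/8 = ¼ + (-3240 - 72*p)/8 = ¼ + (-405 - 9*p) = -1619/4 - 9*p)
A(v) = 4*v (A(v) = (2*v)*2 = 4*v)
K = -3299/15440 (K = 3299*(-1/15440) = -3299/15440 ≈ -0.21367)
33013 + ((Y(106) + A(52)) + K) = 33013 + (((-1619/4 - 9*106) + 4*52) - 3299/15440) = 33013 + (((-1619/4 - 954) + 208) - 3299/15440) = 33013 + ((-5435/4 + 208) - 3299/15440) = 33013 + (-4603/4 - 3299/15440) = 33013 - 17770879/15440 = 491949841/15440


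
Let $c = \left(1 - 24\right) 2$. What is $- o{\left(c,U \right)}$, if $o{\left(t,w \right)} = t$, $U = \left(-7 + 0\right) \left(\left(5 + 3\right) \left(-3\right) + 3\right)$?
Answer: $46$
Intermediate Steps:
$U = 147$ ($U = - 7 \left(8 \left(-3\right) + 3\right) = - 7 \left(-24 + 3\right) = \left(-7\right) \left(-21\right) = 147$)
$c = -46$ ($c = \left(1 - 24\right) 2 = \left(-23\right) 2 = -46$)
$- o{\left(c,U \right)} = \left(-1\right) \left(-46\right) = 46$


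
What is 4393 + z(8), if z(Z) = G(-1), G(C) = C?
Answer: 4392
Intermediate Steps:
z(Z) = -1
4393 + z(8) = 4393 - 1 = 4392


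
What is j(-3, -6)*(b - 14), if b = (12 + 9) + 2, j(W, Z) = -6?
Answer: -54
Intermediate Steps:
b = 23 (b = 21 + 2 = 23)
j(-3, -6)*(b - 14) = -6*(23 - 14) = -6*9 = -54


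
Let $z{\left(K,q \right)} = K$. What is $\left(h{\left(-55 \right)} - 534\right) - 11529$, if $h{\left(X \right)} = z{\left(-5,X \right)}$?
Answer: $-12068$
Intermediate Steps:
$h{\left(X \right)} = -5$
$\left(h{\left(-55 \right)} - 534\right) - 11529 = \left(-5 - 534\right) - 11529 = -539 - 11529 = -12068$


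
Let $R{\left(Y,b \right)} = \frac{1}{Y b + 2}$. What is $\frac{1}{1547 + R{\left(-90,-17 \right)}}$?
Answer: $\frac{1532}{2370005} \approx 0.00064641$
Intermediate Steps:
$R{\left(Y,b \right)} = \frac{1}{2 + Y b}$
$\frac{1}{1547 + R{\left(-90,-17 \right)}} = \frac{1}{1547 + \frac{1}{2 - -1530}} = \frac{1}{1547 + \frac{1}{2 + 1530}} = \frac{1}{1547 + \frac{1}{1532}} = \frac{1}{\frac{2370005}{1532}} = \frac{1532}{2370005}$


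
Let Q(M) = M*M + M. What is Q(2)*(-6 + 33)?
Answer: 162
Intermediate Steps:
Q(M) = M + M**2 (Q(M) = M**2 + M = M + M**2)
Q(2)*(-6 + 33) = (2*(1 + 2))*(-6 + 33) = (2*3)*27 = 6*27 = 162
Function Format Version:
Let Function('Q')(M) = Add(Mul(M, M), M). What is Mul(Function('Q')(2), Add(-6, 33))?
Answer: 162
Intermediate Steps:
Function('Q')(M) = Add(M, Pow(M, 2)) (Function('Q')(M) = Add(Pow(M, 2), M) = Add(M, Pow(M, 2)))
Mul(Function('Q')(2), Add(-6, 33)) = Mul(Mul(2, Add(1, 2)), Add(-6, 33)) = Mul(Mul(2, 3), 27) = Mul(6, 27) = 162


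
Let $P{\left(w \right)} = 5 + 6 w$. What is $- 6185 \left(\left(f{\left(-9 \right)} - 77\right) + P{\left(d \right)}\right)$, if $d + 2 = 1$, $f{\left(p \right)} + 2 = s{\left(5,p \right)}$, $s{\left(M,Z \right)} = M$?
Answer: $463875$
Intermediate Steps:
$f{\left(p \right)} = 3$ ($f{\left(p \right)} = -2 + 5 = 3$)
$d = -1$ ($d = -2 + 1 = -1$)
$- 6185 \left(\left(f{\left(-9 \right)} - 77\right) + P{\left(d \right)}\right) = - 6185 \left(\left(3 - 77\right) + \left(5 + 6 \left(-1\right)\right)\right) = - 6185 \left(-74 + \left(5 - 6\right)\right) = - 6185 \left(-74 - 1\right) = \left(-6185\right) \left(-75\right) = 463875$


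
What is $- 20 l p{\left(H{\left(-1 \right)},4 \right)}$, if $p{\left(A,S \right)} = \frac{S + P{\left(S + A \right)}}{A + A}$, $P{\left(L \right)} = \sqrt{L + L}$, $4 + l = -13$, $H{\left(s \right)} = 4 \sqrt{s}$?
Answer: $i \left(-170 - 85 \sqrt{2 + 2 i}\right) \approx 54.706 - 302.07 i$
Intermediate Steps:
$l = -17$ ($l = -4 - 13 = -17$)
$P{\left(L \right)} = \sqrt{2} \sqrt{L}$ ($P{\left(L \right)} = \sqrt{2 L} = \sqrt{2} \sqrt{L}$)
$p{\left(A,S \right)} = \frac{S + \sqrt{2} \sqrt{A + S}}{2 A}$ ($p{\left(A,S \right)} = \frac{S + \sqrt{2} \sqrt{S + A}}{A + A} = \frac{S + \sqrt{2} \sqrt{A + S}}{2 A}$)
$- 20 l p{\left(H{\left(-1 \right)},4 \right)} = \left(-20\right) \left(-17\right) \frac{4 + \sqrt{2} \sqrt{4 \sqrt{-1} + 4}}{2 \cdot 4 \sqrt{-1}} = 340 \frac{4 + \sqrt{2} \sqrt{4 i + 4}}{2 \cdot 4 i} = 340 \frac{- \frac{i}{4} \left(4 + \sqrt{2} \sqrt{4 + 4 i}\right)}{2} = 340 \left(- \frac{i \left(4 + \sqrt{2} \sqrt{4 + 4 i}\right)}{8}\right) = - \frac{85 i \left(4 + \sqrt{2} \sqrt{4 + 4 i}\right)}{2}$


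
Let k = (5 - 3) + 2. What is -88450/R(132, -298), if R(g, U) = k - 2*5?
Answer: 44225/3 ≈ 14742.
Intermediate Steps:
k = 4 (k = 2 + 2 = 4)
R(g, U) = -6 (R(g, U) = 4 - 2*5 = 4 - 10 = -6)
-88450/R(132, -298) = -88450/(-6) = -88450*(-⅙) = 44225/3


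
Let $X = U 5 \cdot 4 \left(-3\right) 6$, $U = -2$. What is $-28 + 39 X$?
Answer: $28052$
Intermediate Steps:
$X = 720$ ($X = - 2 \cdot 5 \cdot 4 \left(-3\right) 6 = - 2 \cdot 20 \left(-3\right) 6 = \left(-2\right) \left(-60\right) 6 = 120 \cdot 6 = 720$)
$-28 + 39 X = -28 + 39 \cdot 720 = -28 + 28080 = 28052$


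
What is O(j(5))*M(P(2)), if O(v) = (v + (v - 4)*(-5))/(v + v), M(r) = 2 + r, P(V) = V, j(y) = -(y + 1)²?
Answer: -82/9 ≈ -9.1111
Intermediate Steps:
j(y) = -(1 + y)²
O(v) = (20 - 4*v)/(2*v) (O(v) = (v + (-4 + v)*(-5))/((2*v)) = (v + (20 - 5*v))*(1/(2*v)) = (20 - 4*v)*(1/(2*v)) = (20 - 4*v)/(2*v))
O(j(5))*M(P(2)) = (-2 + 10/((-(1 + 5)²)))*(2 + 2) = (-2 + 10/((-1*6²)))*4 = (-2 + 10/((-1*36)))*4 = (-2 + 10/(-36))*4 = (-2 + 10*(-1/36))*4 = (-2 - 5/18)*4 = -41/18*4 = -82/9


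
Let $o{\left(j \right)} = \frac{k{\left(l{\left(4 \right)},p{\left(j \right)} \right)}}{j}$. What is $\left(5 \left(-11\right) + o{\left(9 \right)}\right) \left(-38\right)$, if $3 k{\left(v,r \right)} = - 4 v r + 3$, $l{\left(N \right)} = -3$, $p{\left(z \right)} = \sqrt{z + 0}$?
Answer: $\frac{18316}{9} \approx 2035.1$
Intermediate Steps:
$p{\left(z \right)} = \sqrt{z}$
$k{\left(v,r \right)} = 1 - \frac{4 r v}{3}$ ($k{\left(v,r \right)} = \frac{- 4 v r + 3}{3} = \frac{- 4 r v + 3}{3} = \frac{3 - 4 r v}{3} = 1 - \frac{4 r v}{3}$)
$o{\left(j \right)} = \frac{1 + 4 \sqrt{j}}{j}$ ($o{\left(j \right)} = \frac{1 - \frac{4}{3} \sqrt{j} \left(-3\right)}{j} = \frac{1 + 4 \sqrt{j}}{j}$)
$\left(5 \left(-11\right) + o{\left(9 \right)}\right) \left(-38\right) = \left(5 \left(-11\right) + \frac{1 + 4 \sqrt{9}}{9}\right) \left(-38\right) = \left(-55 + \frac{1 + 4 \cdot 3}{9}\right) \left(-38\right) = \left(-55 + \frac{1 + 12}{9}\right) \left(-38\right) = \left(-55 + \frac{1}{9} \cdot 13\right) \left(-38\right) = \left(-55 + \frac{13}{9}\right) \left(-38\right) = \left(- \frac{482}{9}\right) \left(-38\right) = \frac{18316}{9}$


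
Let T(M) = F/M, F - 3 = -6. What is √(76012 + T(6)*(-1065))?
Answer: √306178/2 ≈ 276.67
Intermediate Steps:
F = -3 (F = 3 - 6 = -3)
T(M) = -3/M
√(76012 + T(6)*(-1065)) = √(76012 - 3/6*(-1065)) = √(76012 - 3*⅙*(-1065)) = √(76012 - ½*(-1065)) = √(76012 + 1065/2) = √(153089/2) = √306178/2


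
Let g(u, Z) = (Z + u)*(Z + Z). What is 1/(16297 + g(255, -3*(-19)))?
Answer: 1/51865 ≈ 1.9281e-5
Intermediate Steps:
g(u, Z) = 2*Z*(Z + u) (g(u, Z) = (Z + u)*(2*Z) = 2*Z*(Z + u))
1/(16297 + g(255, -3*(-19))) = 1/(16297 + 2*(-3*(-19))*(-3*(-19) + 255)) = 1/(16297 + 2*57*(57 + 255)) = 1/(16297 + 2*57*312) = 1/(16297 + 35568) = 1/51865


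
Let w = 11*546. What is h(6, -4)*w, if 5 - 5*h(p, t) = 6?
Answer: -6006/5 ≈ -1201.2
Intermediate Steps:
h(p, t) = -1/5 (h(p, t) = 1 - 1/5*6 = 1 - 6/5 = -1/5)
w = 6006
h(6, -4)*w = -1/5*6006 = -6006/5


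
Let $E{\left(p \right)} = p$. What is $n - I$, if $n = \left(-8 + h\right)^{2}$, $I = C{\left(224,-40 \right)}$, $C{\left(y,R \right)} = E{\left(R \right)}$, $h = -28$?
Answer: $1336$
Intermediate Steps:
$C{\left(y,R \right)} = R$
$I = -40$
$n = 1296$ ($n = \left(-8 - 28\right)^{2} = \left(-36\right)^{2} = 1296$)
$n - I = 1296 - -40 = 1296 + 40 = 1336$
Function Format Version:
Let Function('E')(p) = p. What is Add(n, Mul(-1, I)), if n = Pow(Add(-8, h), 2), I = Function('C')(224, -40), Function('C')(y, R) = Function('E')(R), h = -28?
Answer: 1336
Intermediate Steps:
Function('C')(y, R) = R
I = -40
n = 1296 (n = Pow(Add(-8, -28), 2) = Pow(-36, 2) = 1296)
Add(n, Mul(-1, I)) = Add(1296, Mul(-1, -40)) = Add(1296, 40) = 1336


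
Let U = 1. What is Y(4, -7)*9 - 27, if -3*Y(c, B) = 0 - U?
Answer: -24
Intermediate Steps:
Y(c, B) = 1/3 (Y(c, B) = -(0 - 1*1)/3 = -(0 - 1)/3 = -1/3*(-1) = 1/3)
Y(4, -7)*9 - 27 = (1/3)*9 - 27 = 3 - 27 = -24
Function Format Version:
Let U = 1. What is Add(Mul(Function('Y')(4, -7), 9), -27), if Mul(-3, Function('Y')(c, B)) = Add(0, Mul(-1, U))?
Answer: -24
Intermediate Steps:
Function('Y')(c, B) = Rational(1, 3) (Function('Y')(c, B) = Mul(Rational(-1, 3), Add(0, Mul(-1, 1))) = Mul(Rational(-1, 3), Add(0, -1)) = Mul(Rational(-1, 3), -1) = Rational(1, 3))
Add(Mul(Function('Y')(4, -7), 9), -27) = Add(Mul(Rational(1, 3), 9), -27) = Add(3, -27) = -24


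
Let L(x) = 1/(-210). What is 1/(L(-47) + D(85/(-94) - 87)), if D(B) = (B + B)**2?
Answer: 463890/14338203281 ≈ 3.2353e-5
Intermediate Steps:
L(x) = -1/210
D(B) = 4*B**2 (D(B) = (2*B)**2 = 4*B**2)
1/(L(-47) + D(85/(-94) - 87)) = 1/(-1/210 + 4*(85/(-94) - 87)**2) = 1/(-1/210 + 4*(85*(-1/94) - 87)**2) = 1/(-1/210 + 4*(-85/94 - 87)**2) = 1/(-1/210 + 4*(-8263/94)**2) = 1/(-1/210 + 4*(68277169/8836)) = 1/(-1/210 + 68277169/2209) = 1/(14338203281/463890) = 463890/14338203281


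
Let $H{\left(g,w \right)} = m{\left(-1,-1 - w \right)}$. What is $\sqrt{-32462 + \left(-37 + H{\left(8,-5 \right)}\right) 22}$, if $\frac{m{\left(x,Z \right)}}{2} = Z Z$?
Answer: $2 i \sqrt{8143} \approx 180.48 i$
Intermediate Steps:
$m{\left(x,Z \right)} = 2 Z^{2}$ ($m{\left(x,Z \right)} = 2 Z Z = 2 Z^{2}$)
$H{\left(g,w \right)} = 2 \left(-1 - w\right)^{2}$
$\sqrt{-32462 + \left(-37 + H{\left(8,-5 \right)}\right) 22} = \sqrt{-32462 + \left(-37 + 2 \left(1 - 5\right)^{2}\right) 22} = \sqrt{-32462 + \left(-37 + 2 \left(-4\right)^{2}\right) 22} = \sqrt{-32462 + \left(-37 + 2 \cdot 16\right) 22} = \sqrt{-32462 + \left(-37 + 32\right) 22} = \sqrt{-32462 - 110} = \sqrt{-32572} = 2 i \sqrt{8143}$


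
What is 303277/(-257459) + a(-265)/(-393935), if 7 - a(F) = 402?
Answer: -23873945738/20284422233 ≈ -1.1770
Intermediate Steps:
a(F) = -395 (a(F) = 7 - 1*402 = 7 - 402 = -395)
303277/(-257459) + a(-265)/(-393935) = 303277/(-257459) - 395/(-393935) = 303277*(-1/257459) - 395*(-1/393935) = -303277/257459 + 79/78787 = -23873945738/20284422233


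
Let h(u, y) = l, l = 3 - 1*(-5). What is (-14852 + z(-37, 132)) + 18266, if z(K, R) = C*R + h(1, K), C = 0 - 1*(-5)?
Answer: 4082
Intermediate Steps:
l = 8 (l = 3 + 5 = 8)
h(u, y) = 8
C = 5 (C = 0 + 5 = 5)
z(K, R) = 8 + 5*R (z(K, R) = 5*R + 8 = 8 + 5*R)
(-14852 + z(-37, 132)) + 18266 = (-14852 + (8 + 5*132)) + 18266 = (-14852 + (8 + 660)) + 18266 = (-14852 + 668) + 18266 = -14184 + 18266 = 4082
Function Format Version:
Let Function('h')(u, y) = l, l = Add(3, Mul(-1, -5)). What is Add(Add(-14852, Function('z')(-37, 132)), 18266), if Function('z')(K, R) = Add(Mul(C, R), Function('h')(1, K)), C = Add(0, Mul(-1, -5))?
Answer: 4082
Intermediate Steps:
l = 8 (l = Add(3, 5) = 8)
Function('h')(u, y) = 8
C = 5 (C = Add(0, 5) = 5)
Function('z')(K, R) = Add(8, Mul(5, R)) (Function('z')(K, R) = Add(Mul(5, R), 8) = Add(8, Mul(5, R)))
Add(Add(-14852, Function('z')(-37, 132)), 18266) = Add(Add(-14852, Add(8, Mul(5, 132))), 18266) = Add(Add(-14852, Add(8, 660)), 18266) = Add(Add(-14852, 668), 18266) = Add(-14184, 18266) = 4082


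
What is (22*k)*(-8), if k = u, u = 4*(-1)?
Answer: 704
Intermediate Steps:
u = -4
k = -4
(22*k)*(-8) = (22*(-4))*(-8) = -88*(-8) = 704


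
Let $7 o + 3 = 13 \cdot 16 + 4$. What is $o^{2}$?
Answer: $\frac{43681}{49} \approx 891.45$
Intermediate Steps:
$o = \frac{209}{7}$ ($o = - \frac{3}{7} + \frac{13 \cdot 16 + 4}{7} = - \frac{3}{7} + \frac{208 + 4}{7} = - \frac{3}{7} + \frac{1}{7} \cdot 212 = - \frac{3}{7} + \frac{212}{7} = \frac{209}{7} \approx 29.857$)
$o^{2} = \left(\frac{209}{7}\right)^{2} = \frac{43681}{49}$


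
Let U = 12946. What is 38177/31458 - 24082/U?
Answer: -131666057/203627634 ≈ -0.64660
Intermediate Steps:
38177/31458 - 24082/U = 38177/31458 - 24082/12946 = 38177*(1/31458) - 24082*1/12946 = 38177/31458 - 12041/6473 = -131666057/203627634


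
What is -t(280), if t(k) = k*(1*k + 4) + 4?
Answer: -79524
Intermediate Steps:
t(k) = 4 + k*(4 + k) (t(k) = k*(k + 4) + 4 = k*(4 + k) + 4 = 4 + k*(4 + k))
-t(280) = -(4 + 280**2 + 4*280) = -(4 + 78400 + 1120) = -1*79524 = -79524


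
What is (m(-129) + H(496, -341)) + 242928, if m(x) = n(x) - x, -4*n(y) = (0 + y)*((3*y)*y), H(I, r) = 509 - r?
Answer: 7415695/4 ≈ 1.8539e+6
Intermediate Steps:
n(y) = -3*y³/4 (n(y) = -(0 + y)*(3*y)*y/4 = -y*3*y²/4 = -3*y³/4)
m(x) = -x - 3*x³/4 (m(x) = -3*x³/4 - x = -x - 3*x³/4)
(m(-129) + H(496, -341)) + 242928 = ((-1*(-129) - ¾*(-129)³) + (509 - 1*(-341))) + 242928 = ((129 - ¾*(-2146689)) + (509 + 341)) + 242928 = ((129 + 6440067/4) + 850) + 242928 = (6440583/4 + 850) + 242928 = 6443983/4 + 242928 = 7415695/4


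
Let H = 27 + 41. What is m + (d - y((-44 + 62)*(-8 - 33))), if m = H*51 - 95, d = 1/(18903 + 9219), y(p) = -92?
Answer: 97442731/28122 ≈ 3465.0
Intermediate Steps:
H = 68
d = 1/28122 ≈ 3.5559e-5
m = 3373 (m = 68*51 - 95 = 3468 - 95 = 3373)
m + (d - y((-44 + 62)*(-8 - 33))) = 3373 + (1/28122 - 1*(-92)) = 3373 + (1/28122 + 92) = 3373 + 2587225/28122 = 97442731/28122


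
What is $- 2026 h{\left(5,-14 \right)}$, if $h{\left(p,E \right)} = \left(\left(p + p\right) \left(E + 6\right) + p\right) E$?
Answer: $-2127300$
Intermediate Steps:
$h{\left(p,E \right)} = E \left(p + 2 p \left(6 + E\right)\right)$ ($h{\left(p,E \right)} = \left(2 p \left(6 + E\right) + p\right) E = \left(p + 2 p \left(6 + E\right)\right) E = E \left(p + 2 p \left(6 + E\right)\right)$)
$- 2026 h{\left(5,-14 \right)} = - 2026 \left(\left(-14\right) 5 \left(13 + 2 \left(-14\right)\right)\right) = - 2026 \left(\left(-14\right) 5 \left(13 - 28\right)\right) = - 2026 \left(\left(-14\right) 5 \left(-15\right)\right) = \left(-2026\right) 1050 = -2127300$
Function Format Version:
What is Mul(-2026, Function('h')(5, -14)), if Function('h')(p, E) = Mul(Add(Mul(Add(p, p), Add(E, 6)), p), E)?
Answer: -2127300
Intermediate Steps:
Function('h')(p, E) = Mul(E, Add(p, Mul(2, p, Add(6, E)))) (Function('h')(p, E) = Mul(Add(Mul(Mul(2, p), Add(6, E)), p), E) = Mul(Add(Mul(2, p, Add(6, E)), p), E) = Mul(Add(p, Mul(2, p, Add(6, E))), E) = Mul(E, Add(p, Mul(2, p, Add(6, E)))))
Mul(-2026, Function('h')(5, -14)) = Mul(-2026, Mul(-14, 5, Add(13, Mul(2, -14)))) = Mul(-2026, Mul(-14, 5, Add(13, -28))) = Mul(-2026, Mul(-14, 5, -15)) = Mul(-2026, 1050) = -2127300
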